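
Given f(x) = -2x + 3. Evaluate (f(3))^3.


-27


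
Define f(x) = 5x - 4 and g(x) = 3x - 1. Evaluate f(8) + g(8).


59


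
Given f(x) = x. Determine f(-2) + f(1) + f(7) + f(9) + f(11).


f(-2) = -2
f(1) = 1
f(7) = 7
f(9) = 9
f(11) = 11
Sum = 26

26


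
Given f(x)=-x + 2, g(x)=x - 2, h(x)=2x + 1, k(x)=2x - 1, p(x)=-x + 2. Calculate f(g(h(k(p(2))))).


5


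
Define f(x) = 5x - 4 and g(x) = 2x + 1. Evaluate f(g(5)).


g(5) = 11
f(11) = 51

51


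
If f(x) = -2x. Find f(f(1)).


f(1) = -2
f(-2) = 4

4


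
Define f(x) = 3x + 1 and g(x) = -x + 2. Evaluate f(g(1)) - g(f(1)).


f(g(1)) = 4
g(f(1)) = -2
Difference = 6

6


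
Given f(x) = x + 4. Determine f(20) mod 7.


f(20) = 24
24 mod 7 = 3

3


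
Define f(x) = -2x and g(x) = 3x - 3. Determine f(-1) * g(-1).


f(-1) = 2
g(-1) = -6
Product = -12

-12


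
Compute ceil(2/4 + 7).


2/4 = 0.5
0.5 + 7 = 7.5
ceil(7.5) = 8

8


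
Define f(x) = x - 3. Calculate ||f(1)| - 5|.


f(1) = -2
|-2| = 2
|2 - 5| = 3

3


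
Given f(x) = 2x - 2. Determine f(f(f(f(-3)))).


f(-3) = -8
f(-8) = -18
f(-18) = -38
f(-38) = -78

-78


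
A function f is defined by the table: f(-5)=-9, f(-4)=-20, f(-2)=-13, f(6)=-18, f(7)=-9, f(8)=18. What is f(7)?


Reading from the table at x = 7

-9


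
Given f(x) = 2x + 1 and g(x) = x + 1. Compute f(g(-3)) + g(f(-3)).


-7


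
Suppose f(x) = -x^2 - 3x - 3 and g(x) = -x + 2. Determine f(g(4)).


g(4) = -2
f(-2) = (-1)*(-2)^2 - 3*(-2) - 3 = -1

-1


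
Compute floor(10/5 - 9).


10/5 = 2
2 - 9 = -7
floor(-7) = -7

-7


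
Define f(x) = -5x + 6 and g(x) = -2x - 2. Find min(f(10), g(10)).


-44


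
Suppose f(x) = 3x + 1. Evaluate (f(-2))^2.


f(-2) = -5
(-5)^2 = 25

25


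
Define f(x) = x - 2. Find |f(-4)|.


f(-4) = -6
|-6| = 6

6


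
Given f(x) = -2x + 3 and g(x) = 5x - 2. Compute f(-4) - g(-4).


33


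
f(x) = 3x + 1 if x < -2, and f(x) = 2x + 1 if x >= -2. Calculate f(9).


9 satisfies x >= -2
f(9) = 19

19


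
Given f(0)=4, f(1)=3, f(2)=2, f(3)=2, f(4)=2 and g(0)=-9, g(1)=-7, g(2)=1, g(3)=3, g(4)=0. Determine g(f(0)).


f(0) = 4
g(4) = 0

0


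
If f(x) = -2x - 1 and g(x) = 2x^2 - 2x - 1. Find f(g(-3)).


g(-3) = 23
f(23) = -47

-47


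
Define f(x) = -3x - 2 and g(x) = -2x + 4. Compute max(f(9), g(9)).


f(9) = -29
g(9) = -14
max = -14

-14


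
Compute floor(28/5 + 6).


11


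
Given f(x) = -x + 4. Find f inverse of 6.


Solve -x + 4 = 6
x = (6 - 4) / (-1) = -2

-2


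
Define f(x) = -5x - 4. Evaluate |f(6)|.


f(6) = -34
|-34| = 34

34


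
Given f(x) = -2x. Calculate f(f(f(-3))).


f(-3) = 6
f(6) = -12
f(-12) = 24

24


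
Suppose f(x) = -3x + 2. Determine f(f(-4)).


f(-4) = 14
f(14) = -40

-40


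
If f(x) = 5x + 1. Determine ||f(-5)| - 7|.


f(-5) = -24
|-24| = 24
|24 - 7| = 17

17


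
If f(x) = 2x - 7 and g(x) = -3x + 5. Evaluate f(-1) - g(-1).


f(-1) = -9
g(-1) = 8
Difference = -17

-17


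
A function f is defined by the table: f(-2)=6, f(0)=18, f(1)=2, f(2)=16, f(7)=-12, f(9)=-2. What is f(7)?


Reading from the table at x = 7

-12


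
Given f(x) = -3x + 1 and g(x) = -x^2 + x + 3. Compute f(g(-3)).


g(-3) = -9
f(-9) = 28

28


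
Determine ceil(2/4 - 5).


2/4 = 0.5
0.5 - 5 = -4.5
ceil(-4.5) = -4

-4


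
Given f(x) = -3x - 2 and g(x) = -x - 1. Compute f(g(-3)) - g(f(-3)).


f(g(-3)) = -8
g(f(-3)) = -8
Difference = 0

0


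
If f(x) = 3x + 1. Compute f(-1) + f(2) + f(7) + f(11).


f(-1) = -2
f(2) = 7
f(7) = 22
f(11) = 34
Sum = 61

61


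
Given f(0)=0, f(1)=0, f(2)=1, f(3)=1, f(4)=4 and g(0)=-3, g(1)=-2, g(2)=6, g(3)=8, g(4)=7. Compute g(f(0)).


f(0) = 0
g(0) = -3

-3


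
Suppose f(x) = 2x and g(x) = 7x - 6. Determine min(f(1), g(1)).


1


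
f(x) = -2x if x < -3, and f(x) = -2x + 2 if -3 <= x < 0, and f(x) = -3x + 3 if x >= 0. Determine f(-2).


-2 satisfies -3 <= x < 0
f(-2) = 6

6


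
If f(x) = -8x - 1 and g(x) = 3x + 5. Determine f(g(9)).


g(9) = 32
f(32) = -257

-257


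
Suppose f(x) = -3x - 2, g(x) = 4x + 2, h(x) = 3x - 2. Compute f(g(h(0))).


h(0) = -2
g(-2) = -6
f(-6) = 16

16


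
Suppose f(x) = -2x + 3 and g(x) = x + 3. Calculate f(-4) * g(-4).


f(-4) = 11
g(-4) = -1
Product = -11

-11


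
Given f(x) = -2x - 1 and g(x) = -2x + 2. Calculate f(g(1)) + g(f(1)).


f(g(1)) = -1
g(f(1)) = 8
Sum = 7

7


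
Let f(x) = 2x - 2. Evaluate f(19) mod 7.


1


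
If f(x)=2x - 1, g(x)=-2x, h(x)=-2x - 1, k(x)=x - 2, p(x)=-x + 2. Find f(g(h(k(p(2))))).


-13


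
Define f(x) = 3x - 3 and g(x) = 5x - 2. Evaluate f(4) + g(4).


27


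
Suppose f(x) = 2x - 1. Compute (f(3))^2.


f(3) = 5
(5)^2 = 25

25


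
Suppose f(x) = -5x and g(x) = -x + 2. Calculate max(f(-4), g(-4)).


f(-4) = 20
g(-4) = 6
max = 20

20


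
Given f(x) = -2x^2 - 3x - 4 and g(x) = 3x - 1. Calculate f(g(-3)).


g(-3) = -10
f(-10) = (-2)*(-10)^2 - 3*(-10) - 4 = -174

-174


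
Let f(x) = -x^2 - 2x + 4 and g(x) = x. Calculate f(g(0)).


g(0) = 0
f(0) = (-1)*(0)^2 - 2*(0) + 4 = 4

4


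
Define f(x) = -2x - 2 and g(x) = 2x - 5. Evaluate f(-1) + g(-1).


f(-1) = 0
g(-1) = -7
Sum = -7

-7


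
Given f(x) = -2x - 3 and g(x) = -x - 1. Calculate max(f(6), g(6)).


f(6) = -15
g(6) = -7
max = -7

-7


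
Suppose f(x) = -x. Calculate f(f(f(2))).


f(2) = -2
f(-2) = 2
f(2) = -2

-2


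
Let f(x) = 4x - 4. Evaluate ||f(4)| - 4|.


f(4) = 12
|12| = 12
|12 - 4| = 8

8


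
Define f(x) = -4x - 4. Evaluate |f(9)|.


40


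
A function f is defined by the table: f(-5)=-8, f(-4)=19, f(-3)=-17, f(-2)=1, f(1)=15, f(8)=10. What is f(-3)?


-17


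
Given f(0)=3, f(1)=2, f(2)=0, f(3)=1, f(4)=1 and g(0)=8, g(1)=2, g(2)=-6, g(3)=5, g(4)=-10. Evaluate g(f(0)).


f(0) = 3
g(3) = 5

5


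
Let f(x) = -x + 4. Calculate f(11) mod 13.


f(11) = -7
-7 mod 13 = 6

6


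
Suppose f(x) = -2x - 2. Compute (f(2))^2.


f(2) = -6
(-6)^2 = 36

36


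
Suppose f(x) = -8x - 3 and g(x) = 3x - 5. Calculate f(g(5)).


g(5) = 10
f(10) = -83

-83


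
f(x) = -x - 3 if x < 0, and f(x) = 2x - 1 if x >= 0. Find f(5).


5 satisfies x >= 0
f(5) = 9

9


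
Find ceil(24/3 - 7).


24/3 = 8
8 - 7 = 1
ceil(1) = 1

1


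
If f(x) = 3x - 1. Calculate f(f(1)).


5


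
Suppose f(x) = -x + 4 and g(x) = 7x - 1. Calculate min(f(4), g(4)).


f(4) = 0
g(4) = 27
min = 0

0


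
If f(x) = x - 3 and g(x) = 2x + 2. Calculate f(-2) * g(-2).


f(-2) = -5
g(-2) = -2
Product = 10

10


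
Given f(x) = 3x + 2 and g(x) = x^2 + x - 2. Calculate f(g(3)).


g(3) = 10
f(10) = 32

32


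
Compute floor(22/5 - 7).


22/5 = 4.4
4.4 - 7 = -2.6
floor(-2.6) = -3

-3


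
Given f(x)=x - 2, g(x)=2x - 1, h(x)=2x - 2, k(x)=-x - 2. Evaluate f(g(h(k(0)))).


k(0) = -2
h(-2) = -6
g(-6) = -13
f(-13) = -15

-15


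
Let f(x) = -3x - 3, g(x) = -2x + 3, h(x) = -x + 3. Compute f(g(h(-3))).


h(-3) = 6
g(6) = -9
f(-9) = 24

24


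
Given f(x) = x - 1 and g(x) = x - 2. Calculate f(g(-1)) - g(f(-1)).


f(g(-1)) = -4
g(f(-1)) = -4
Difference = 0

0


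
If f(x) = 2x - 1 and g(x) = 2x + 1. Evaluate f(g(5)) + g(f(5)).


40


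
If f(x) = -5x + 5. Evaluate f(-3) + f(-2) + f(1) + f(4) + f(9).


f(-3) = 20
f(-2) = 15
f(1) = 0
f(4) = -15
f(9) = -40
Sum = -20

-20


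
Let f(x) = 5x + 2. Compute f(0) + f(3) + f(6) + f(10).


f(0) = 2
f(3) = 17
f(6) = 32
f(10) = 52
Sum = 103

103


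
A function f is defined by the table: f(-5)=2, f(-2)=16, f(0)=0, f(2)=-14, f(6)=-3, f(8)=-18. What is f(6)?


-3


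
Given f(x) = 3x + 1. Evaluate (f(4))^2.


f(4) = 13
(13)^2 = 169

169


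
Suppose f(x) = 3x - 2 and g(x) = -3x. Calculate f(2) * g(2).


f(2) = 4
g(2) = -6
Product = -24

-24


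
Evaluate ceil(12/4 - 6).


-3


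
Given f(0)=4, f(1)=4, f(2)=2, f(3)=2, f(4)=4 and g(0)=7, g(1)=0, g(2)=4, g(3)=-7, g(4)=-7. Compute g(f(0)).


f(0) = 4
g(4) = -7

-7


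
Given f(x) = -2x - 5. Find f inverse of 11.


Solve -2x - 5 = 11
x = (11 + 5) / (-2) = -8

-8


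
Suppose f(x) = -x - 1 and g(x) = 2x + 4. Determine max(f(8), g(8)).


f(8) = -9
g(8) = 20
max = 20

20


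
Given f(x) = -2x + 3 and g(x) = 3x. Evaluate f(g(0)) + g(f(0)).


f(g(0)) = 3
g(f(0)) = 9
Sum = 12

12


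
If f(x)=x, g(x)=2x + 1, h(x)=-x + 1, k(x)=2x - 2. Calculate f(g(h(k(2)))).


k(2) = 2
h(2) = -1
g(-1) = -1
f(-1) = -1

-1


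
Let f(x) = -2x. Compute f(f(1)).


f(1) = -2
f(-2) = 4

4


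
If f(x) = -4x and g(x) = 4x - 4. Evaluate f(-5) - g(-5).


f(-5) = 20
g(-5) = -24
Difference = 44

44


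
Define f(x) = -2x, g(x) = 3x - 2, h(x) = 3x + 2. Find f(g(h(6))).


-116


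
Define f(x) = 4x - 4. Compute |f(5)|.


f(5) = 16
|16| = 16

16


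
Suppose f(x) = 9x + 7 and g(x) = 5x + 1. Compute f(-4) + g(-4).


-48


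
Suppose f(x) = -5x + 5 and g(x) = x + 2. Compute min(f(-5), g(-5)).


f(-5) = 30
g(-5) = -3
min = -3

-3


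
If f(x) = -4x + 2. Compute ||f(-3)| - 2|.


f(-3) = 14
|14| = 14
|14 - 2| = 12

12


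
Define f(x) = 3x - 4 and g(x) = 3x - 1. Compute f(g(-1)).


g(-1) = -4
f(-4) = -16

-16


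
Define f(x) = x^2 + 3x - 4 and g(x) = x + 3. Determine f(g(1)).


24


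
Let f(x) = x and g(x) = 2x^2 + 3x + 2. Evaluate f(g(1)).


g(1) = 7
f(7) = 7

7


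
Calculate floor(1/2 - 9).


1/2 = 0.5
0.5 - 9 = -8.5
floor(-8.5) = -9

-9


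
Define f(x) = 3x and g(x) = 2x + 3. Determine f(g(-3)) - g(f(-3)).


f(g(-3)) = -9
g(f(-3)) = -15
Difference = 6

6


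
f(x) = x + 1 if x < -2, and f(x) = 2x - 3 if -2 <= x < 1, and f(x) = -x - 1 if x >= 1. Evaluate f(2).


2 satisfies x >= 1
f(2) = -3

-3


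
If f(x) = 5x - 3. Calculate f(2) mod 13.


f(2) = 7
7 mod 13 = 7

7


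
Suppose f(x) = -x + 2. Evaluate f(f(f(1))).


f(1) = 1
f(1) = 1
f(1) = 1

1


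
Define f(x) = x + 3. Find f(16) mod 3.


1


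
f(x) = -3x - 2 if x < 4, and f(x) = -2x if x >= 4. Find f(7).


7 satisfies x >= 4
f(7) = -14

-14


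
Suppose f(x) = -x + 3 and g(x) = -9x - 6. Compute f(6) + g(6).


f(6) = -3
g(6) = -60
Sum = -63

-63


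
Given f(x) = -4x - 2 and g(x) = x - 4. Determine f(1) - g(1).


f(1) = -6
g(1) = -3
Difference = -3

-3


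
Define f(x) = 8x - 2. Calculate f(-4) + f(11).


f(-4) = -34
f(11) = 86
Sum = 52

52


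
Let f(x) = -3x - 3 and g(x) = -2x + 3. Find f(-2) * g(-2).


f(-2) = 3
g(-2) = 7
Product = 21

21


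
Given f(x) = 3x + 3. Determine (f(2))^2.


f(2) = 9
(9)^2 = 81

81


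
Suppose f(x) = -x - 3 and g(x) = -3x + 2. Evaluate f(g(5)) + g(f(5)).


36


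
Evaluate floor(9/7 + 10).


9/7 = 1.2857
1.2857 + 10 = 11.2857
floor(11.2857) = 11

11


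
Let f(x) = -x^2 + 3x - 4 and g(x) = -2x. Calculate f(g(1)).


g(1) = -2
f(-2) = (-1)*(-2)^2 + 3*(-2) - 4 = -14

-14


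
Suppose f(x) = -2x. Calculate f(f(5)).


f(5) = -10
f(-10) = 20

20


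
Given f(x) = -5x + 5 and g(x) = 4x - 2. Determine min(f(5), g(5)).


f(5) = -20
g(5) = 18
min = -20

-20


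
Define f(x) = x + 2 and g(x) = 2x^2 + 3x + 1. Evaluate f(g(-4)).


g(-4) = 21
f(21) = 23

23


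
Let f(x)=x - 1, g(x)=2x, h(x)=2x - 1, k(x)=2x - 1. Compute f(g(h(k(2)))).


k(2) = 3
h(3) = 5
g(5) = 10
f(10) = 9

9


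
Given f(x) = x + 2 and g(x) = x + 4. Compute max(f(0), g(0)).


f(0) = 2
g(0) = 4
max = 4

4


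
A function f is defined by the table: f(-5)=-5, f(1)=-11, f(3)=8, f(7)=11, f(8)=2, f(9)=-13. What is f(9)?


Reading from the table at x = 9

-13


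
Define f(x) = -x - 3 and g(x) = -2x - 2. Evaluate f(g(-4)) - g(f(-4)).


-5


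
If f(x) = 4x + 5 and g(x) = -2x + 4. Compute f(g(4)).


-11


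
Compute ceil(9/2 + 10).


9/2 = 4.5
4.5 + 10 = 14.5
ceil(14.5) = 15

15


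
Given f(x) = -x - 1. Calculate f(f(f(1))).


f(1) = -2
f(-2) = 1
f(1) = -2

-2


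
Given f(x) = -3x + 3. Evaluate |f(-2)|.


9


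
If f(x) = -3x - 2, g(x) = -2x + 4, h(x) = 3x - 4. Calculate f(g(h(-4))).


h(-4) = -16
g(-16) = 36
f(36) = -110

-110


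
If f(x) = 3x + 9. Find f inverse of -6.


-5


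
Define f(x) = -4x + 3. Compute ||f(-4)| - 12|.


f(-4) = 19
|19| = 19
|19 - 12| = 7

7


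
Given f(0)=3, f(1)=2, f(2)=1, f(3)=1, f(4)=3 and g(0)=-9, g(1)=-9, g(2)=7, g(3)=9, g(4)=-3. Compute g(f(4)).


f(4) = 3
g(3) = 9

9


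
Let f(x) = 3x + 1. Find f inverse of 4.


Solve 3x + 1 = 4
x = (4 - 1) / 3 = 1

1


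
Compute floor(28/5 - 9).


28/5 = 5.6
5.6 - 9 = -3.4
floor(-3.4) = -4

-4


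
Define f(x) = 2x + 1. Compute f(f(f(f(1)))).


f(1) = 3
f(3) = 7
f(7) = 15
f(15) = 31

31


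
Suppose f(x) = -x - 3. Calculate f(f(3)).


f(3) = -6
f(-6) = 3

3


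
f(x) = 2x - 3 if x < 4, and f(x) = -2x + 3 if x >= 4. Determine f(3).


3 satisfies x < 4
f(3) = 3

3


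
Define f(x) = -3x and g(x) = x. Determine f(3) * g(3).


f(3) = -9
g(3) = 3
Product = -27

-27


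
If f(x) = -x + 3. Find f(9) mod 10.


f(9) = -6
-6 mod 10 = 4

4


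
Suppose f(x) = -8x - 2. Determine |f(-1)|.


f(-1) = 6
|6| = 6

6


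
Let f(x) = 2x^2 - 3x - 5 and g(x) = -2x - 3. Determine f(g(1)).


g(1) = -5
f(-5) = 2*(-5)^2 - 3*(-5) - 5 = 60

60


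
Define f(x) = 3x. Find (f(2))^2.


f(2) = 6
(6)^2 = 36

36


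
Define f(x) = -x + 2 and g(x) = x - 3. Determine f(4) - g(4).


f(4) = -2
g(4) = 1
Difference = -3

-3


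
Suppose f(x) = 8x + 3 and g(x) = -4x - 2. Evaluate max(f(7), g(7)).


f(7) = 59
g(7) = -30
max = 59

59


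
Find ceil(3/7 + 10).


3/7 = 0.4286
0.4286 + 10 = 10.4286
ceil(10.4286) = 11

11


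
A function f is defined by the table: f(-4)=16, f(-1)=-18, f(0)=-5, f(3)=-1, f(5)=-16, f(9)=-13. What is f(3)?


Reading from the table at x = 3

-1


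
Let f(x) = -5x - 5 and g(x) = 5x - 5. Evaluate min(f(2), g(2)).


-15


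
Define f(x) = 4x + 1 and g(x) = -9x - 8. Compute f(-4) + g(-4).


13


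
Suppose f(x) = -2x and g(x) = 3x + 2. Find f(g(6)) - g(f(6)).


f(g(6)) = -40
g(f(6)) = -34
Difference = -6

-6


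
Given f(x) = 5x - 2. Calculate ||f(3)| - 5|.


8


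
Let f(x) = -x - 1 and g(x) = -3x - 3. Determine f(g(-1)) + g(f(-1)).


f(g(-1)) = -1
g(f(-1)) = -3
Sum = -4

-4


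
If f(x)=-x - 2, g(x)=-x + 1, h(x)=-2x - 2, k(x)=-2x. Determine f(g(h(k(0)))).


k(0) = 0
h(0) = -2
g(-2) = 3
f(3) = -5

-5


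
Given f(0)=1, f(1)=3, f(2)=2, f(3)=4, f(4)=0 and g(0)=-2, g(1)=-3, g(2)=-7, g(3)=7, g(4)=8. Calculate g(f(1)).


f(1) = 3
g(3) = 7

7


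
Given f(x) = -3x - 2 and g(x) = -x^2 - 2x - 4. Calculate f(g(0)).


g(0) = -4
f(-4) = 10

10


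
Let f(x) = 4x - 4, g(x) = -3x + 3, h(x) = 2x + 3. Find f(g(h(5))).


h(5) = 13
g(13) = -36
f(-36) = -148

-148


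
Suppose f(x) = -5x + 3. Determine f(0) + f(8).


f(0) = 3
f(8) = -37
Sum = -34

-34


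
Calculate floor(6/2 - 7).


6/2 = 3
3 - 7 = -4
floor(-4) = -4

-4


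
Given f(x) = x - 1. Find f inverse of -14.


Solve x - 1 = -14
x = (-14 + 1) / 1 = -13

-13


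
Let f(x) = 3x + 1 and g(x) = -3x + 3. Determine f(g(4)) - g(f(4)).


f(g(4)) = -26
g(f(4)) = -36
Difference = 10

10


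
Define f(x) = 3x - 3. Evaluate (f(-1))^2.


f(-1) = -6
(-6)^2 = 36

36


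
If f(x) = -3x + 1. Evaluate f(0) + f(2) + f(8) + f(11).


f(0) = 1
f(2) = -5
f(8) = -23
f(11) = -32
Sum = -59

-59


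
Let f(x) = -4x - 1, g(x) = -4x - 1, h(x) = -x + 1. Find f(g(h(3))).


h(3) = -2
g(-2) = 7
f(7) = -29

-29


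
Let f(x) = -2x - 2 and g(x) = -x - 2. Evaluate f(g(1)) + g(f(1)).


f(g(1)) = 4
g(f(1)) = 2
Sum = 6

6


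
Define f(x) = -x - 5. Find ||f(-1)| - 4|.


f(-1) = -4
|-4| = 4
|4 - 4| = 0

0


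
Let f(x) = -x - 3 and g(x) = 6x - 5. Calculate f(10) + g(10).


f(10) = -13
g(10) = 55
Sum = 42

42


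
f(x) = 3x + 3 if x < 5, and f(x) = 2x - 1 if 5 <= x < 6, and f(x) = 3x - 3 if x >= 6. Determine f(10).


10 satisfies x >= 6
f(10) = 27

27


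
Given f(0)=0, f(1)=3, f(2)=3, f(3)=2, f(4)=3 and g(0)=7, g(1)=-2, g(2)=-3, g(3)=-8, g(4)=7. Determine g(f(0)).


f(0) = 0
g(0) = 7

7


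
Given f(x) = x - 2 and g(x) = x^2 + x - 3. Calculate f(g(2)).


g(2) = 3
f(3) = 1

1


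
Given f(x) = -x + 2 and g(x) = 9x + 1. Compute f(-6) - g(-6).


f(-6) = 8
g(-6) = -53
Difference = 61

61


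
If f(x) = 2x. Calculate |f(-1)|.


f(-1) = -2
|-2| = 2

2


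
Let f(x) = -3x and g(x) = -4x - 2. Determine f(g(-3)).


g(-3) = 10
f(10) = -30

-30


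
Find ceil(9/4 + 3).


9/4 = 2.25
2.25 + 3 = 5.25
ceil(5.25) = 6

6


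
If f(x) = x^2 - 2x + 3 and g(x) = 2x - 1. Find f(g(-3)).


g(-3) = -7
f(-7) = 1*(-7)^2 - 2*(-7) + 3 = 66

66


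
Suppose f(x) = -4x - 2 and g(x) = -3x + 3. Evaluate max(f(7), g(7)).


-18


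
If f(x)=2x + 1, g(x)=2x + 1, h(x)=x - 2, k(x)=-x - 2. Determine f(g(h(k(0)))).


k(0) = -2
h(-2) = -4
g(-4) = -7
f(-7) = -13

-13


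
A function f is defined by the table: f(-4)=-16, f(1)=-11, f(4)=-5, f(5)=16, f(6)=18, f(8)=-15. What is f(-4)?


Reading from the table at x = -4

-16


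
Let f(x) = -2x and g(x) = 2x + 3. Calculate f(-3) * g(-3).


-18


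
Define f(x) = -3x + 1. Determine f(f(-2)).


f(-2) = 7
f(7) = -20

-20


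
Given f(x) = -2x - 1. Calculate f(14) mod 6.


1


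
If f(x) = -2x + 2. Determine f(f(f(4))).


-26


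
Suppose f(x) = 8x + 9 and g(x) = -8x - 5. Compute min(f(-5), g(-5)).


f(-5) = -31
g(-5) = 35
min = -31

-31


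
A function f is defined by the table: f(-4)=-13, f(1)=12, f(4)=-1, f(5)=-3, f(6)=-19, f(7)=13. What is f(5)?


-3


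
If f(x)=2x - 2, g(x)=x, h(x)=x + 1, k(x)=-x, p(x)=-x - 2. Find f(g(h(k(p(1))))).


p(1) = -3
k(-3) = 3
h(3) = 4
g(4) = 4
f(4) = 6

6


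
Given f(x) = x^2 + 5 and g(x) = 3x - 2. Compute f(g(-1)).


30


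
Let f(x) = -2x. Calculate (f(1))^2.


4


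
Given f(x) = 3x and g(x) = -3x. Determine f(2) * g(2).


f(2) = 6
g(2) = -6
Product = -36

-36


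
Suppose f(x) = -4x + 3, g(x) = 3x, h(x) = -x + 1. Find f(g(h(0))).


h(0) = 1
g(1) = 3
f(3) = -9

-9


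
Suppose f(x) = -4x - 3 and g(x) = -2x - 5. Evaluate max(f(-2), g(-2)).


f(-2) = 5
g(-2) = -1
max = 5

5


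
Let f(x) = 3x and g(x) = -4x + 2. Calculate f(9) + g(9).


f(9) = 27
g(9) = -34
Sum = -7

-7


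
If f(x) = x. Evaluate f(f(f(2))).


f(2) = 2
f(2) = 2
f(2) = 2

2


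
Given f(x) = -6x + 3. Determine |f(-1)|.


f(-1) = 9
|9| = 9

9


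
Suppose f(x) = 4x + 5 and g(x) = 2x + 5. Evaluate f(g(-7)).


g(-7) = -9
f(-9) = -31

-31


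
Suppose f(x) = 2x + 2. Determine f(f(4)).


f(4) = 10
f(10) = 22

22


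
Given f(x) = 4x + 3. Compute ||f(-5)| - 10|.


f(-5) = -17
|-17| = 17
|17 - 10| = 7

7


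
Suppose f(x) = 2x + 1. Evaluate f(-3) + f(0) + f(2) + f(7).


16


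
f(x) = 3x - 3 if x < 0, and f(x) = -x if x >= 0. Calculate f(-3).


-3 satisfies x < 0
f(-3) = -12

-12


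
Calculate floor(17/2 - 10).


17/2 = 8.5
8.5 - 10 = -1.5
floor(-1.5) = -2

-2


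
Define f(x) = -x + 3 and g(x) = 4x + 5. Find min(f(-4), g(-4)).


f(-4) = 7
g(-4) = -11
min = -11

-11


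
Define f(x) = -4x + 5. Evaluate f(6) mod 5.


f(6) = -19
-19 mod 5 = 1

1


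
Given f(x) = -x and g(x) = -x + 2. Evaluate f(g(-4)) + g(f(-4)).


f(g(-4)) = -6
g(f(-4)) = -2
Sum = -8

-8


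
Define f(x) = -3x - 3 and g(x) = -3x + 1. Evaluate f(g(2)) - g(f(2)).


f(g(2)) = 12
g(f(2)) = 28
Difference = -16

-16


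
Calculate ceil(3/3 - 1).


3/3 = 1
1 - 1 = 0
ceil(0) = 0

0


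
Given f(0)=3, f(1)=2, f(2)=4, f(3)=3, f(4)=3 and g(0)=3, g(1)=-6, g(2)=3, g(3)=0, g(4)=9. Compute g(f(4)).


f(4) = 3
g(3) = 0

0


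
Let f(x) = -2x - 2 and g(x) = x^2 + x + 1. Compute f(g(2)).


g(2) = 7
f(7) = -16

-16


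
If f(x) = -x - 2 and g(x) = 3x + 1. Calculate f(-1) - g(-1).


f(-1) = -1
g(-1) = -2
Difference = 1

1


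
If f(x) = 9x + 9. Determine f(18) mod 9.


0


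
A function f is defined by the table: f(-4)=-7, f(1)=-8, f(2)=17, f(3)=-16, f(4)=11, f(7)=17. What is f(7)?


Reading from the table at x = 7

17


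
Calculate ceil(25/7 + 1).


25/7 = 3.5714
3.5714 + 1 = 4.5714
ceil(4.5714) = 5

5


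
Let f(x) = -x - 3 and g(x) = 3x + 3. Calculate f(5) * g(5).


f(5) = -8
g(5) = 18
Product = -144

-144


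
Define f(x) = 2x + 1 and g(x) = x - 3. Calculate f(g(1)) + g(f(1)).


-3


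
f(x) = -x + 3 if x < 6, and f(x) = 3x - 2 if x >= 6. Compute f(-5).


-5 satisfies x < 6
f(-5) = 8

8


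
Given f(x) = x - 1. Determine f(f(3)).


f(3) = 2
f(2) = 1

1


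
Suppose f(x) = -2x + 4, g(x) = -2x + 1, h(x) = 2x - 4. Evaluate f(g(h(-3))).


h(-3) = -10
g(-10) = 21
f(21) = -38

-38


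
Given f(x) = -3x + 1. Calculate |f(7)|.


20


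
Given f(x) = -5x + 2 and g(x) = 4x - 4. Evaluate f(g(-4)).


102


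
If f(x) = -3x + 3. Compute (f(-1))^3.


f(-1) = 6
(6)^3 = 216

216


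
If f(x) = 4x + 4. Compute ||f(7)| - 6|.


f(7) = 32
|32| = 32
|32 - 6| = 26

26


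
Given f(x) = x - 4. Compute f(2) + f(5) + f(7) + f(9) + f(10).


13


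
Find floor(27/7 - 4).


27/7 = 3.8571
3.8571 - 4 = -0.1429
floor(-0.1429) = -1

-1


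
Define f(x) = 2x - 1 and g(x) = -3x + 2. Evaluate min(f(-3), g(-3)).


f(-3) = -7
g(-3) = 11
min = -7

-7


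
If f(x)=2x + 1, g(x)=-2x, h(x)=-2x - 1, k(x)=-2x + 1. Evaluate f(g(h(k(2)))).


k(2) = -3
h(-3) = 5
g(5) = -10
f(-10) = -19

-19


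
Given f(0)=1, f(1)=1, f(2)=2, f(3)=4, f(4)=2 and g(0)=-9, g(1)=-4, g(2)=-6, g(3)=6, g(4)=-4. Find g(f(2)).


f(2) = 2
g(2) = -6

-6


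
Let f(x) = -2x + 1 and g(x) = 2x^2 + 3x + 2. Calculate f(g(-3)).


g(-3) = 11
f(11) = -21

-21


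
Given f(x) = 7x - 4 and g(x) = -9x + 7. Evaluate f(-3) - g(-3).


f(-3) = -25
g(-3) = 34
Difference = -59

-59


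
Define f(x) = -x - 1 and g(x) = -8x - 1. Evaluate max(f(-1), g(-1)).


f(-1) = 0
g(-1) = 7
max = 7

7


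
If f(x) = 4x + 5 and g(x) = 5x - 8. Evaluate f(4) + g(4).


f(4) = 21
g(4) = 12
Sum = 33

33


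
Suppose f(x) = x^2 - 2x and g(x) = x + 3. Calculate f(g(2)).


g(2) = 5
f(5) = 1*(5)^2 - 2*(5) = 15

15


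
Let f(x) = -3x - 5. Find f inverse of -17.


4


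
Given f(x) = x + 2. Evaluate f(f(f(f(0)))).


f(0) = 2
f(2) = 4
f(4) = 6
f(6) = 8

8


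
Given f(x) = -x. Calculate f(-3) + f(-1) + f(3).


f(-3) = 3
f(-1) = 1
f(3) = -3
Sum = 1

1


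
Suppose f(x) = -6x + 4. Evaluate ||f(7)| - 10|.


f(7) = -38
|-38| = 38
|38 - 10| = 28

28


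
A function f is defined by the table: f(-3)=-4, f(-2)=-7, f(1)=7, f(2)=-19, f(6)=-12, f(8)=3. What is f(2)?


Reading from the table at x = 2

-19


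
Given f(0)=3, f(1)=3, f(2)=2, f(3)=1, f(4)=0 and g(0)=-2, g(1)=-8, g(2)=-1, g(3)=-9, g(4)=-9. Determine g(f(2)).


f(2) = 2
g(2) = -1

-1


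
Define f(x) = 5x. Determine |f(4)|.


f(4) = 20
|20| = 20

20


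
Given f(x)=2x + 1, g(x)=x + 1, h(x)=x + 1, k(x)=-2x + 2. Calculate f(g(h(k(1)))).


k(1) = 0
h(0) = 1
g(1) = 2
f(2) = 5

5


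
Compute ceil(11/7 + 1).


11/7 = 1.5714
1.5714 + 1 = 2.5714
ceil(2.5714) = 3

3


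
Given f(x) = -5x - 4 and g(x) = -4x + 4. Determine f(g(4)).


g(4) = -12
f(-12) = 56

56


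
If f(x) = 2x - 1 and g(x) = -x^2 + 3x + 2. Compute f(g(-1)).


-5


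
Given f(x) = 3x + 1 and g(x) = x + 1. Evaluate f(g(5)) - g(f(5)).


f(g(5)) = 19
g(f(5)) = 17
Difference = 2

2


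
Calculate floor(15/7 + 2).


15/7 = 2.1429
2.1429 + 2 = 4.1429
floor(4.1429) = 4

4


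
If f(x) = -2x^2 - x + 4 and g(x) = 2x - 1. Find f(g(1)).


g(1) = 1
f(1) = (-2)*(1)^2 - 1*(1) + 4 = 1

1


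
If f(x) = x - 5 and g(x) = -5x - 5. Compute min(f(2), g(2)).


f(2) = -3
g(2) = -15
min = -15

-15


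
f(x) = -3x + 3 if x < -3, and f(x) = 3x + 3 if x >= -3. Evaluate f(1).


6


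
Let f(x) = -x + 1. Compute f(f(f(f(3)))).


f(3) = -2
f(-2) = 3
f(3) = -2
f(-2) = 3

3


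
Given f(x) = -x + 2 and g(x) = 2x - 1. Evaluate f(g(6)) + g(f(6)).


f(g(6)) = -9
g(f(6)) = -9
Sum = -18

-18


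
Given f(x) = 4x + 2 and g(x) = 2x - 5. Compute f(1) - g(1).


f(1) = 6
g(1) = -3
Difference = 9

9


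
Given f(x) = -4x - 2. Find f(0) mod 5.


3


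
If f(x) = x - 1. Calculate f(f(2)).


f(2) = 1
f(1) = 0

0


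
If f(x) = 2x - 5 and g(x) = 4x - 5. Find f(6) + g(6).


f(6) = 7
g(6) = 19
Sum = 26

26


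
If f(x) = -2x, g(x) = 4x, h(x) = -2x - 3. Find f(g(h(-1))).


h(-1) = -1
g(-1) = -4
f(-4) = 8

8


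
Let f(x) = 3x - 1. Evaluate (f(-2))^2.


f(-2) = -7
(-7)^2 = 49

49


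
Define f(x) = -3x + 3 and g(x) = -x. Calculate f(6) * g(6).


90


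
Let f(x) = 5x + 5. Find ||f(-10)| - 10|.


f(-10) = -45
|-45| = 45
|45 - 10| = 35

35


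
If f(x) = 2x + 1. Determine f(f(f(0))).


7


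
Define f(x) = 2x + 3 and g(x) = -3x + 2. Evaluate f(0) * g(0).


f(0) = 3
g(0) = 2
Product = 6

6


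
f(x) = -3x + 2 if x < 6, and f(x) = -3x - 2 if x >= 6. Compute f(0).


2


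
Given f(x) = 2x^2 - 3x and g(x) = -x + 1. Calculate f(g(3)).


g(3) = -2
f(-2) = 2*(-2)^2 - 3*(-2) = 14

14


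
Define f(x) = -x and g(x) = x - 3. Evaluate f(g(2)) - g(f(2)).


f(g(2)) = 1
g(f(2)) = -5
Difference = 6

6


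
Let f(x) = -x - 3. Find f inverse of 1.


Solve -x - 3 = 1
x = (1 + 3) / (-1) = -4

-4


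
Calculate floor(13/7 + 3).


13/7 = 1.8571
1.8571 + 3 = 4.8571
floor(4.8571) = 4

4


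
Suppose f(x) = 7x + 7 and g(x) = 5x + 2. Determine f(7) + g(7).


f(7) = 56
g(7) = 37
Sum = 93

93


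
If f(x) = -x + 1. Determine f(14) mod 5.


f(14) = -13
-13 mod 5 = 2

2


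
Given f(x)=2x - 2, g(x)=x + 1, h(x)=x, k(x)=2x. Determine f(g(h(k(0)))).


k(0) = 0
h(0) = 0
g(0) = 1
f(1) = 0

0


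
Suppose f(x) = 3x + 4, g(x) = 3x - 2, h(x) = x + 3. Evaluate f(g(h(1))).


h(1) = 4
g(4) = 10
f(10) = 34

34


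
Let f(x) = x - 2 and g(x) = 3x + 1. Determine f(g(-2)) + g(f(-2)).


-18


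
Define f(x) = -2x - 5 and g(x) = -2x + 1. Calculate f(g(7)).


21


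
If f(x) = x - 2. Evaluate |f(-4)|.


6


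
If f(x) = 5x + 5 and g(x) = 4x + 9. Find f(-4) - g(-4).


f(-4) = -15
g(-4) = -7
Difference = -8

-8


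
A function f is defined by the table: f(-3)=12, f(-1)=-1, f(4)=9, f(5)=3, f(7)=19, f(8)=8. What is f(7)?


19


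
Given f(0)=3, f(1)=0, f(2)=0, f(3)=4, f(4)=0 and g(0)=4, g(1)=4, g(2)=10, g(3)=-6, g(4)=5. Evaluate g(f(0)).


f(0) = 3
g(3) = -6

-6


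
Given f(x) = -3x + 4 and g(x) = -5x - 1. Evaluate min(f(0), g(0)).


f(0) = 4
g(0) = -1
min = -1

-1


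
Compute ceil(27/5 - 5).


27/5 = 5.4
5.4 - 5 = 0.4
ceil(0.4) = 1

1


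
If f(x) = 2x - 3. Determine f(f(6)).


f(6) = 9
f(9) = 15

15


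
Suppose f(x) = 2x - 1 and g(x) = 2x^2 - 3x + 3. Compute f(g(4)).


45


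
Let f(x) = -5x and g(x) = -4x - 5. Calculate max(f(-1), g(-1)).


f(-1) = 5
g(-1) = -1
max = 5

5


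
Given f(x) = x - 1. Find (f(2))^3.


f(2) = 1
(1)^3 = 1

1


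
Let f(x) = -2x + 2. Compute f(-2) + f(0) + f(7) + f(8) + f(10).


f(-2) = 6
f(0) = 2
f(7) = -12
f(8) = -14
f(10) = -18
Sum = -36

-36


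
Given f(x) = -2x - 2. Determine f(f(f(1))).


f(1) = -4
f(-4) = 6
f(6) = -14

-14


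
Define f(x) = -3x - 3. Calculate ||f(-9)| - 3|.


f(-9) = 24
|24| = 24
|24 - 3| = 21

21


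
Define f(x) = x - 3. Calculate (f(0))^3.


f(0) = -3
(-3)^3 = -27

-27


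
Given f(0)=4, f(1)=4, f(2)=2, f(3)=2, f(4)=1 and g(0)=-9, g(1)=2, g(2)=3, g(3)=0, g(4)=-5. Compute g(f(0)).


f(0) = 4
g(4) = -5

-5


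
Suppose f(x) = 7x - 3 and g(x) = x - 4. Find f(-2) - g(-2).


f(-2) = -17
g(-2) = -6
Difference = -11

-11


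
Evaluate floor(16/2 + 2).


16/2 = 8
8 + 2 = 10
floor(10) = 10

10


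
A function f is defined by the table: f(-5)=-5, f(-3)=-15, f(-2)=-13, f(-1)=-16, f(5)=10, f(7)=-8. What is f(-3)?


Reading from the table at x = -3

-15


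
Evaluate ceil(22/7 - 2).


22/7 = 3.1429
3.1429 - 2 = 1.1429
ceil(1.1429) = 2

2


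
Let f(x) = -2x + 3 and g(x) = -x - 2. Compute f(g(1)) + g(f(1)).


6


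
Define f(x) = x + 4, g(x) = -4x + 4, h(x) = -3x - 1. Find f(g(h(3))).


h(3) = -10
g(-10) = 44
f(44) = 48

48


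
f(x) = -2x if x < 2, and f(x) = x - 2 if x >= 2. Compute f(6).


6 satisfies x >= 2
f(6) = 4

4


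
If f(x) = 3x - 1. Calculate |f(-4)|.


f(-4) = -13
|-13| = 13

13


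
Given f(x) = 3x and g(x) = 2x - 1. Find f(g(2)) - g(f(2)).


f(g(2)) = 9
g(f(2)) = 11
Difference = -2

-2


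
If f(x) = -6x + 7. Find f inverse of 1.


1


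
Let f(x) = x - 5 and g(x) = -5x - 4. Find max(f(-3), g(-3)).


f(-3) = -8
g(-3) = 11
max = 11

11


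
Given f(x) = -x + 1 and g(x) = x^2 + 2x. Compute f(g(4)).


g(4) = 24
f(24) = -23

-23


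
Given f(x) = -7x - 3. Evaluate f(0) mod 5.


f(0) = -3
-3 mod 5 = 2

2


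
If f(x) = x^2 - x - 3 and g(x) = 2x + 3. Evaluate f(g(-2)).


g(-2) = -1
f(-1) = 1*(-1)^2 - 1*(-1) - 3 = -1

-1


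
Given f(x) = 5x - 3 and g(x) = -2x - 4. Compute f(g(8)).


g(8) = -20
f(-20) = -103

-103


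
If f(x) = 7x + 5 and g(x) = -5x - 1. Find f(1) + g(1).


f(1) = 12
g(1) = -6
Sum = 6

6


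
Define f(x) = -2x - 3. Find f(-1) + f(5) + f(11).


f(-1) = -1
f(5) = -13
f(11) = -25
Sum = -39

-39


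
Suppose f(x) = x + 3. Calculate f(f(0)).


f(0) = 3
f(3) = 6

6


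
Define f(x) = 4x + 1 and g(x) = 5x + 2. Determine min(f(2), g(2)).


f(2) = 9
g(2) = 12
min = 9

9


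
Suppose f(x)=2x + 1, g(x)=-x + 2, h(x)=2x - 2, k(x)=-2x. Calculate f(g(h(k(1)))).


k(1) = -2
h(-2) = -6
g(-6) = 8
f(8) = 17

17


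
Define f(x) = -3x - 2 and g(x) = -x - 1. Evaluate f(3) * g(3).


f(3) = -11
g(3) = -4
Product = 44

44


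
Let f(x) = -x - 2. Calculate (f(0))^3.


f(0) = -2
(-2)^3 = -8

-8


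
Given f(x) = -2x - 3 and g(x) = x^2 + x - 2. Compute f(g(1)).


g(1) = 0
f(0) = -3

-3


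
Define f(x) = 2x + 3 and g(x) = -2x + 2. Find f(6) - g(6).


25


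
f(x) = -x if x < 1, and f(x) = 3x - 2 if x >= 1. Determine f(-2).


-2 satisfies x < 1
f(-2) = 2

2


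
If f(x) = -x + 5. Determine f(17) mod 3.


f(17) = -12
-12 mod 3 = 0

0


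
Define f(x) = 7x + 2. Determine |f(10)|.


f(10) = 72
|72| = 72

72


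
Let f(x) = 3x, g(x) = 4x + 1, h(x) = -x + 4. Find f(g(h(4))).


h(4) = 0
g(0) = 1
f(1) = 3

3


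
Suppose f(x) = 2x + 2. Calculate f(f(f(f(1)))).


46


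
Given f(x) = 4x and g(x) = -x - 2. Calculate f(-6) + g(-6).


f(-6) = -24
g(-6) = 4
Sum = -20

-20


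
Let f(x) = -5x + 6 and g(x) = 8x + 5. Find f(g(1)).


g(1) = 13
f(13) = -59

-59


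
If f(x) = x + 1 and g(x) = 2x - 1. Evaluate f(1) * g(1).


f(1) = 2
g(1) = 1
Product = 2

2


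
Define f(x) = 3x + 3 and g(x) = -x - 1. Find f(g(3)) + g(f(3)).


-22


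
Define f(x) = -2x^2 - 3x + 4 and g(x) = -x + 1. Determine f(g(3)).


g(3) = -2
f(-2) = (-2)*(-2)^2 - 3*(-2) + 4 = 2

2


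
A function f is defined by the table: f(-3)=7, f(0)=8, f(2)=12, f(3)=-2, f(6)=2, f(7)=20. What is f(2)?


Reading from the table at x = 2

12


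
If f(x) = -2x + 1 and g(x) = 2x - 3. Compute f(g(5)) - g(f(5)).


f(g(5)) = -13
g(f(5)) = -21
Difference = 8

8


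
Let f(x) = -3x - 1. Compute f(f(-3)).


f(-3) = 8
f(8) = -25

-25


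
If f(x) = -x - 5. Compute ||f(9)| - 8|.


f(9) = -14
|-14| = 14
|14 - 8| = 6

6


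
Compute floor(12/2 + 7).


13


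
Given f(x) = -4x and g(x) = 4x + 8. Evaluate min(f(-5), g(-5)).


f(-5) = 20
g(-5) = -12
min = -12

-12


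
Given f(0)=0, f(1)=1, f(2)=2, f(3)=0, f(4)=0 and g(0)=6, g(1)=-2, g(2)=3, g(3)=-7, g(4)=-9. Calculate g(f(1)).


f(1) = 1
g(1) = -2

-2


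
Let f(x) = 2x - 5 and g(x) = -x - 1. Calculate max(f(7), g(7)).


f(7) = 9
g(7) = -8
max = 9

9


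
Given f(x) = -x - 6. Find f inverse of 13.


Solve -x - 6 = 13
x = (13 + 6) / (-1) = -19

-19


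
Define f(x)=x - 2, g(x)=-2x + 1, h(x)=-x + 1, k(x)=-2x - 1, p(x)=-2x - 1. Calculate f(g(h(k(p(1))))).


7


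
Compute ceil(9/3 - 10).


9/3 = 3
3 - 10 = -7
ceil(-7) = -7

-7


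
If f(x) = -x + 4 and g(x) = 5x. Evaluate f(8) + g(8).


f(8) = -4
g(8) = 40
Sum = 36

36


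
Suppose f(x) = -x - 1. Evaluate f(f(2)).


f(2) = -3
f(-3) = 2

2


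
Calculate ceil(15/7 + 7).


15/7 = 2.1429
2.1429 + 7 = 9.1429
ceil(9.1429) = 10

10


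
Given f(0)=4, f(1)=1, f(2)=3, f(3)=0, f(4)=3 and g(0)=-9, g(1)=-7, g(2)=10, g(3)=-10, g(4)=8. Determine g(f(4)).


f(4) = 3
g(3) = -10

-10


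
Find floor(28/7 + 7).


28/7 = 4
4 + 7 = 11
floor(11) = 11

11


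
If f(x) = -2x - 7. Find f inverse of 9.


Solve -2x - 7 = 9
x = (9 + 7) / (-2) = -8

-8


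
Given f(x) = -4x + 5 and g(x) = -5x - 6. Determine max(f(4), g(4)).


f(4) = -11
g(4) = -26
max = -11

-11


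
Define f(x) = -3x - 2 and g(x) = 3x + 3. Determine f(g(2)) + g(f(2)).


-50


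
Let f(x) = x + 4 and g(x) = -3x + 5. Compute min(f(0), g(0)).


f(0) = 4
g(0) = 5
min = 4

4


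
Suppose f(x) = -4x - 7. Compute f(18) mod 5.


1


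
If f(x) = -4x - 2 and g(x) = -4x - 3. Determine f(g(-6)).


g(-6) = 21
f(21) = -86

-86


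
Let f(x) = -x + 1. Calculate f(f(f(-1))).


f(-1) = 2
f(2) = -1
f(-1) = 2

2


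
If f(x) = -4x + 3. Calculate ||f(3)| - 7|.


f(3) = -9
|-9| = 9
|9 - 7| = 2

2


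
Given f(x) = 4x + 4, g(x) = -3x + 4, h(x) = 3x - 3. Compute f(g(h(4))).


h(4) = 9
g(9) = -23
f(-23) = -88

-88


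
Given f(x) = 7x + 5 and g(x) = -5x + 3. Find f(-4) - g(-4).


f(-4) = -23
g(-4) = 23
Difference = -46

-46


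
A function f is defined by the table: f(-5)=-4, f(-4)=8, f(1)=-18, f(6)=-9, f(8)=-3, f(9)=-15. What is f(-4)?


8


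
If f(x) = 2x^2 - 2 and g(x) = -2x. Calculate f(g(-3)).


70


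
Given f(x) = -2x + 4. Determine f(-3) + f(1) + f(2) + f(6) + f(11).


f(-3) = 10
f(1) = 2
f(2) = 0
f(6) = -8
f(11) = -18
Sum = -14

-14


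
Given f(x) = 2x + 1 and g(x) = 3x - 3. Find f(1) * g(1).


0


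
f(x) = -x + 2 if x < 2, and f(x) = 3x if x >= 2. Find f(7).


21


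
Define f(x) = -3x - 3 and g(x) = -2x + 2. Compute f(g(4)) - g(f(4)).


f(g(4)) = 15
g(f(4)) = 32
Difference = -17

-17


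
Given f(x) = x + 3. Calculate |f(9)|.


f(9) = 12
|12| = 12

12


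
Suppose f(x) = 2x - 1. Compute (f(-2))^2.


f(-2) = -5
(-5)^2 = 25

25


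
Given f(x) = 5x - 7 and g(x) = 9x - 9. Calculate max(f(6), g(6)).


45


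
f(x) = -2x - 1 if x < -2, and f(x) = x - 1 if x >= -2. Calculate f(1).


1 satisfies x >= -2
f(1) = 0

0


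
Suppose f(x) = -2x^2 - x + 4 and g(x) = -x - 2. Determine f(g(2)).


g(2) = -4
f(-4) = (-2)*(-4)^2 - 1*(-4) + 4 = -24

-24


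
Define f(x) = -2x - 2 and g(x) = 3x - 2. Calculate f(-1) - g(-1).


f(-1) = 0
g(-1) = -5
Difference = 5

5


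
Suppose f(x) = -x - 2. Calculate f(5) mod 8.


f(5) = -7
-7 mod 8 = 1

1


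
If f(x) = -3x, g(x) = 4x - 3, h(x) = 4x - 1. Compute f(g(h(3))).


h(3) = 11
g(11) = 41
f(41) = -123

-123


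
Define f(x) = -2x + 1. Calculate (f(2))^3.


-27


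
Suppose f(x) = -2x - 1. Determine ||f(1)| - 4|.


f(1) = -3
|-3| = 3
|3 - 4| = 1

1


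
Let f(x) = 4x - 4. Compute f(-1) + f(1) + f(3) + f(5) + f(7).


f(-1) = -8
f(1) = 0
f(3) = 8
f(5) = 16
f(7) = 24
Sum = 40

40


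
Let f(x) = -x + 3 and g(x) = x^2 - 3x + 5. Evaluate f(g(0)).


g(0) = 5
f(5) = -2

-2


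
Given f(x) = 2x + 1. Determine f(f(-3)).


f(-3) = -5
f(-5) = -9

-9


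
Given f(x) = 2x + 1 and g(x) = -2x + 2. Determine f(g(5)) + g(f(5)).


f(g(5)) = -15
g(f(5)) = -20
Sum = -35

-35


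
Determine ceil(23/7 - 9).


23/7 = 3.2857
3.2857 - 9 = -5.7143
ceil(-5.7143) = -5

-5


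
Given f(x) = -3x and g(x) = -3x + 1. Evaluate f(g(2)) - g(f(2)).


f(g(2)) = 15
g(f(2)) = 19
Difference = -4

-4


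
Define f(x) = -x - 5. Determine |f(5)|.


f(5) = -10
|-10| = 10

10


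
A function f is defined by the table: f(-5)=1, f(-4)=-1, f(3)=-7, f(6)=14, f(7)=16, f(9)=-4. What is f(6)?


14


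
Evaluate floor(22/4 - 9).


22/4 = 5.5
5.5 - 9 = -3.5
floor(-3.5) = -4

-4


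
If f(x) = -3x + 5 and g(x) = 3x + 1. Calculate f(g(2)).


g(2) = 7
f(7) = -16

-16


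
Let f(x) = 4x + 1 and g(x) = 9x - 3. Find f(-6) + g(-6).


f(-6) = -23
g(-6) = -57
Sum = -80

-80


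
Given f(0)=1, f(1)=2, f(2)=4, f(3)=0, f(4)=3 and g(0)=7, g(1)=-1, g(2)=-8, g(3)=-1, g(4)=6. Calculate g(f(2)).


f(2) = 4
g(4) = 6

6


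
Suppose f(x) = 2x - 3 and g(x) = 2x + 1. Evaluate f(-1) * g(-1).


f(-1) = -5
g(-1) = -1
Product = 5

5


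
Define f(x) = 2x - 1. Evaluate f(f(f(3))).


f(3) = 5
f(5) = 9
f(9) = 17

17


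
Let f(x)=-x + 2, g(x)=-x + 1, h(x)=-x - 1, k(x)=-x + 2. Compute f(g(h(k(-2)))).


-4


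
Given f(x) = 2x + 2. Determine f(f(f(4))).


f(4) = 10
f(10) = 22
f(22) = 46

46


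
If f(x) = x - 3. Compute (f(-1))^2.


f(-1) = -4
(-4)^2 = 16

16


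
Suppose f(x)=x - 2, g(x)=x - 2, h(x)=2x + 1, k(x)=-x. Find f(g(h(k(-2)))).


k(-2) = 2
h(2) = 5
g(5) = 3
f(3) = 1

1


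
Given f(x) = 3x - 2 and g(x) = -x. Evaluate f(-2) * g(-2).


f(-2) = -8
g(-2) = 2
Product = -16

-16


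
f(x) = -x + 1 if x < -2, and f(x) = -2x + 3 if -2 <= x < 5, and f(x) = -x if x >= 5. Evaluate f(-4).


5


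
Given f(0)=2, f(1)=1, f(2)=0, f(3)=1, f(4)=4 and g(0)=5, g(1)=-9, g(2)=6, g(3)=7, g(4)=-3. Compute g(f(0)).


6


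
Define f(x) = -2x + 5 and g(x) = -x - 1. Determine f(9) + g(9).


-23


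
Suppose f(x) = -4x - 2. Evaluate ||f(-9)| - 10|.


24


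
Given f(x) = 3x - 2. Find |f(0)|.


2


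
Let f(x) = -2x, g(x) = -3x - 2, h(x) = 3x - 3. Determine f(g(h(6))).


94


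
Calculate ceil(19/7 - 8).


-5


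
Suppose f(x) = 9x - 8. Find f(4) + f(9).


f(4) = 28
f(9) = 73
Sum = 101

101


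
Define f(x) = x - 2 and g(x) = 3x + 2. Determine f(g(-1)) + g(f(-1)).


f(g(-1)) = -3
g(f(-1)) = -7
Sum = -10

-10


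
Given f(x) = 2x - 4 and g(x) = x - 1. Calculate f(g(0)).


g(0) = -1
f(-1) = -6

-6


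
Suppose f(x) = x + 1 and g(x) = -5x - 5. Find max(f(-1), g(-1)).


f(-1) = 0
g(-1) = 0
max = 0

0


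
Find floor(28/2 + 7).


28/2 = 14
14 + 7 = 21
floor(21) = 21

21


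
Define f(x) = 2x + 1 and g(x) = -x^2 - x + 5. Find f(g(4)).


g(4) = -15
f(-15) = -29

-29


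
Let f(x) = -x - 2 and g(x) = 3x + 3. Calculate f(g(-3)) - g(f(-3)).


f(g(-3)) = 4
g(f(-3)) = 6
Difference = -2

-2
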